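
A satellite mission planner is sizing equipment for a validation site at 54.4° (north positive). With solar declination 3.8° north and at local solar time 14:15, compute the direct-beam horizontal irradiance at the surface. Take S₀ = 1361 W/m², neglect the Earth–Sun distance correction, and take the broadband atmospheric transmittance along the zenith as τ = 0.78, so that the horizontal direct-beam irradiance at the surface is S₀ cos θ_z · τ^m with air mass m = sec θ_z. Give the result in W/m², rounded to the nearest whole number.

Hour angle H = 15° × (14.25 − 12) = 33.75°.
With φ = 54.4°, δ = 3.8°, H = 33.75°: sin φ sin δ = 0.0539, cos φ cos δ cos H = 0.4830, so cos θ_z = 0.5369.
Air mass m = 1/cos θ_z = 1/0.5369 = 1.863; τ^m = 0.78^1.863 = 0.6295.
Surface direct beam = 1361 × 0.5369 × 0.6295 = 459.99 W/m².

460 W/m²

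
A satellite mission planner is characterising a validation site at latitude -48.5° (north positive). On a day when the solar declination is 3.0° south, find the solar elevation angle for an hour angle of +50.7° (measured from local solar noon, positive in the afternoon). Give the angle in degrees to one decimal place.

27.3°

cos θ_z = sin φ sin δ + cos φ cos δ cos H = (-0.7490)(-0.0523) + (0.6626)(0.9986)(0.6334) = 0.4583.
θ_z = arccos(0.4583) = 62.72°, so the elevation is 90° − 62.72° = 27.28°.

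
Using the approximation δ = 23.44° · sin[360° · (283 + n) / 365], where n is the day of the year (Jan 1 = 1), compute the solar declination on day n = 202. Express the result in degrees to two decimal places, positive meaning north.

360 × (283 + 202) / 365 = 478.356°; sin(478.356°) = 0.8800.
δ = 23.44 × 0.8800 = 20.627° ≈ +20.63°.

+20.63°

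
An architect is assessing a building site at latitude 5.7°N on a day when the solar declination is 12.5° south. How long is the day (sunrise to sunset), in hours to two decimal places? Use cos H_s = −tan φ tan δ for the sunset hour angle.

The sunset hour angle satisfies cos H_s = −tan φ tan δ = 0.0221, giving H_s = 88.73°.
Day length = 2 H_s / 15° h⁻¹ = 177.46° / 15 = 11.831 h.

11.83 hours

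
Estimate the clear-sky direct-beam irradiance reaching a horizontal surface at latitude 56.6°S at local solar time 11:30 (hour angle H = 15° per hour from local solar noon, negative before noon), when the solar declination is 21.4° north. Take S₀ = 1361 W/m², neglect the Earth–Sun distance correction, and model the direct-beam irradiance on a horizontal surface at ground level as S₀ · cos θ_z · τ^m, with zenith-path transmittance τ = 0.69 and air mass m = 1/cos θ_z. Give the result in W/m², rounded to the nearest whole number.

Hour angle H = 15° × (11.5 − 12) = -7.50°.
cos θ_z = sin(-56.6°) sin(21.4°) + cos(-56.6°) cos(21.4°) cos(-7.50°) = -0.3046 + 0.5081 = 0.2035.
Air mass m = 1/cos θ_z = 1/0.2035 = 4.914; τ^m = 0.69^4.914 = 0.1615.
Surface direct beam = 1361 × 0.2035 × 0.1615 = 44.73 W/m².

45 W/m²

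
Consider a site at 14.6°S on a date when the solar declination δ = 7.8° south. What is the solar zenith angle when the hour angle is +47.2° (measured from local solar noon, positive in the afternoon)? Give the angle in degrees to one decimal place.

46.7°

cos θ_z = sin φ sin δ + cos φ cos δ cos H = (-0.2521)(-0.1357) + (0.9677)(0.9907)(0.6794) = 0.6856.
θ_z = arccos(0.6856) = 46.72°.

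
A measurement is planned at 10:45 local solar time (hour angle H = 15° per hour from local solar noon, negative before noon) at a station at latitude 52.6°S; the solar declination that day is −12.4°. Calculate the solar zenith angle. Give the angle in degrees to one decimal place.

Hour angle H = 15° × (10.75 − 12) = -18.75°.
cos θ_z = sin(-52.6°) sin(-12.4°) + cos(-52.6°) cos(-12.4°) cos(-18.75°) = 0.1706 + 0.5617 = 0.7323.
θ_z = arccos(0.7323) = 42.92°.

42.9°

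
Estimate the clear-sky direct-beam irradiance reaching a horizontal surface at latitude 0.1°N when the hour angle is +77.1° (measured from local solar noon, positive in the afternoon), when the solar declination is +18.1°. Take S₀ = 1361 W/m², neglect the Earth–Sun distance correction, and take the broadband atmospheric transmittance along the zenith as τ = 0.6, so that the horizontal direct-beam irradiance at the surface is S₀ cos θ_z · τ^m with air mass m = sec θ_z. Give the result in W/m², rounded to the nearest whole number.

cos θ_z = sin φ sin δ + cos φ cos δ cos H = (0.0017)(0.3107) + (1.0000)(0.9505)(0.2233) = 0.2128.
Air mass m = 1/cos θ_z = 1/0.2128 = 4.699; τ^m = 0.6^4.699 = 0.0907.
Surface direct beam = 1361 × 0.2128 × 0.0907 = 26.27 W/m².

26 W/m²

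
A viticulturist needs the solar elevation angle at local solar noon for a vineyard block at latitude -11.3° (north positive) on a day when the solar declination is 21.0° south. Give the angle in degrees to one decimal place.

80.3°

At local solar noon the hour angle is zero, so the elevation is 90° − |φ − δ| = 90° − |-11.3° − (-21.0°)| = 90° − 9.7° = 80.3°.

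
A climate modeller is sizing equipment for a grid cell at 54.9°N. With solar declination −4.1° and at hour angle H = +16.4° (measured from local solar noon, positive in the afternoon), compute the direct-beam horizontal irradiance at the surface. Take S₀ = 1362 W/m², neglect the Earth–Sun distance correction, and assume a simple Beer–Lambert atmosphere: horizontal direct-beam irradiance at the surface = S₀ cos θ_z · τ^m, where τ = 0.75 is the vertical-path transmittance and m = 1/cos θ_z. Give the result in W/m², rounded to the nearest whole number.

373 W/m²

With φ = 54.9°, δ = -4.1°, H = 16.40°: sin φ sin δ = -0.0585, cos φ cos δ cos H = 0.5502, so cos θ_z = 0.4917.
Air mass m = 1/cos θ_z = 1/0.4917 = 2.034; τ^m = 0.75^2.034 = 0.5570.
Surface direct beam = 1362 × 0.4917 × 0.5570 = 373.02 W/m².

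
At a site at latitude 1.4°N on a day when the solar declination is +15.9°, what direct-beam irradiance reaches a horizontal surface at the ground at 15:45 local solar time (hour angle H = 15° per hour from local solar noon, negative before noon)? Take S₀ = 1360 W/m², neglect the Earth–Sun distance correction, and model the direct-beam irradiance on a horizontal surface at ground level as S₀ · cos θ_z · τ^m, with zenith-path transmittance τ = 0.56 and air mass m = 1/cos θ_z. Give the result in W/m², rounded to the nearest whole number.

Hour angle H = 15° × (15.75 − 12) = 56.25°.
cos θ_z = sin φ sin δ + cos φ cos δ cos H = (0.0244)(0.2740) + (0.9997)(0.9617)(0.5556) = 0.5408.
Air mass m = 1/cos θ_z = 1/0.5408 = 1.849; τ^m = 0.56^1.849 = 0.3423.
Surface direct beam = 1360 × 0.5408 × 0.3423 = 251.76 W/m².

252 W/m²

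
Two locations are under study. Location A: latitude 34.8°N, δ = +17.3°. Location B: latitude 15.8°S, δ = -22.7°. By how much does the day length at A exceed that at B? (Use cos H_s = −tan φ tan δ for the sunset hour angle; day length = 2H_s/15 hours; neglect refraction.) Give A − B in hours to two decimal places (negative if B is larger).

A: H_s = arccos(−tan 34.8° · tan 17.3°) = 102.50°, so 2H_s/15 = 13.6667 h.
B: H_s = arccos(−tan -15.8° · tan -22.7°) = 96.80°, so 2H_s/15 = 12.9067 h.
A − B = 13.6667 − 12.9067 = 0.7600 h.

+0.76 h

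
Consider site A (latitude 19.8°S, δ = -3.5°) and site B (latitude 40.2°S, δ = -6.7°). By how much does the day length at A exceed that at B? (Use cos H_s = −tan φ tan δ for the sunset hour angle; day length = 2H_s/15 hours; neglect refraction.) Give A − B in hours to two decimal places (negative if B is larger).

A: H_s = arccos(−tan -19.8° · tan -3.5°) = 91.26°, so 2H_s/15 = 12.1680 h.
B: H_s = arccos(−tan -40.2° · tan -6.7°) = 95.70°, so 2H_s/15 = 12.7600 h.
A − B = 12.1680 − 12.7600 = -0.5920 h.

-0.59 h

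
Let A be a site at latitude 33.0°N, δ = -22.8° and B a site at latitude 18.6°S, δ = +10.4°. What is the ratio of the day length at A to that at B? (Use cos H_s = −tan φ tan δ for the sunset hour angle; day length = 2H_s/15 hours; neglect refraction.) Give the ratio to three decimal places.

A: H_s = arccos(−tan 33.0° · tan -22.8°) = 74.16°, so 2H_s/15 = 9.8880 h.
B: H_s = arccos(−tan -18.6° · tan 10.4°) = 86.46°, so 2H_s/15 = 11.5280 h.
Ratio A/B = 9.8880 / 11.5280 = 0.8577.

0.858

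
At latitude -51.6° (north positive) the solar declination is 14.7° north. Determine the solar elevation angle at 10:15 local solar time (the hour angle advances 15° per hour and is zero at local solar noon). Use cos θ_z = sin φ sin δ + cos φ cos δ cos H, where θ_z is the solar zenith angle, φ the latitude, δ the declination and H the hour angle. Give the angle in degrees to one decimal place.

Hour angle H = 15° × (10.25 − 12) = -26.25°.
cos θ_z = sin(-51.6°) sin(14.7°) + cos(-51.6°) cos(14.7°) cos(-26.25°) = -0.1989 + 0.5389 = 0.3400.
θ_z = arccos(0.3400) = 70.12°, so the elevation is 90° − 70.12° = 19.88°.

19.9°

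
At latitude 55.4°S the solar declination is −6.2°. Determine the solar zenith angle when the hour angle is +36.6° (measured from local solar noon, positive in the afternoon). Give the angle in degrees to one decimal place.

cos θ_z = sin(-55.4°) sin(-6.2°) + cos(-55.4°) cos(-6.2°) cos(36.60°) = 0.0889 + 0.4532 = 0.5421.
θ_z = arccos(0.5421) = 57.17°.

57.2°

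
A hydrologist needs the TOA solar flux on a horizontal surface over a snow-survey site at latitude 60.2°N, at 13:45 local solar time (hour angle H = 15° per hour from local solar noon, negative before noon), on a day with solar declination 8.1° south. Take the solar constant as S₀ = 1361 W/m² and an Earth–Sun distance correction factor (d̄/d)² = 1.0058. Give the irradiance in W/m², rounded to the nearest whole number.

437 W/m²

Hour angle H = 15° × (13.75 − 12) = 26.25°.
cos θ_z = sin(60.2°) sin(-8.1°) + cos(60.2°) cos(-8.1°) cos(26.25°) = -0.1223 + 0.4413 = 0.3190.
Top-of-atmosphere irradiance = S₀ (d̄/d)² cos θ_z = 1361 × 1.0058 × 0.3190 = 436.68 W/m².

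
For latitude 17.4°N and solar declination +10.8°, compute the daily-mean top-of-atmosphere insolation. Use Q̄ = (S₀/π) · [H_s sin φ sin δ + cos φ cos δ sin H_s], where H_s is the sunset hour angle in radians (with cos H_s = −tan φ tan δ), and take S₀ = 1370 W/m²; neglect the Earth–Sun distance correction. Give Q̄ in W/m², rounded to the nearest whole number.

The sunset hour angle satisfies cos H_s = −tan φ tan δ = -0.0598, giving H_s = 93.43°. In radians, H_s = 1.6307.
H_s sin φ sin δ = 1.6307 × 0.2990 × 0.1874 = 0.0914.
cos φ cos δ sin H_s = 0.9542 × 0.9823 × 0.9982 = 0.9356.
Q̄ = (1370/π) × (0.0914 + 0.9356) = 436.08 × 1.0270 = 447.85 W/m².

448 W/m²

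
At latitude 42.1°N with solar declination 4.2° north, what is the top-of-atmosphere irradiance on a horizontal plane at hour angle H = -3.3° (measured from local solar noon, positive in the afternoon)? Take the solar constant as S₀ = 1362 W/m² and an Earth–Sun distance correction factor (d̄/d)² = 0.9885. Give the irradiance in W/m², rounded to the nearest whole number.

1061 W/m²

With φ = 42.1°, δ = 4.2°, H = -3.30°: sin φ sin δ = 0.0491, cos φ cos δ cos H = 0.7388, so cos θ_z = 0.7879.
Top-of-atmosphere irradiance = S₀ (d̄/d)² cos θ_z = 1362 × 0.9885 × 0.7879 = 1060.78 W/m².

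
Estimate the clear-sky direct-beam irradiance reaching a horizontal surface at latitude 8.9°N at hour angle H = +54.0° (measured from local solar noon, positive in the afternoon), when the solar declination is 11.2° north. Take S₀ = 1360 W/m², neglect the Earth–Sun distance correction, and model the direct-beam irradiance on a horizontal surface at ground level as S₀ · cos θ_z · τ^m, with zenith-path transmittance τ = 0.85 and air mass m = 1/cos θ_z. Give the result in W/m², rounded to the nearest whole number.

cos θ_z = sin(8.9°) sin(11.2°) + cos(8.9°) cos(11.2°) cos(54.00°) = 0.0301 + 0.5696 = 0.5997.
Air mass m = 1/cos θ_z = 1/0.5997 = 1.668; τ^m = 0.85^1.668 = 0.7626.
Surface direct beam = 1360 × 0.5997 × 0.7626 = 621.97 W/m².

622 W/m²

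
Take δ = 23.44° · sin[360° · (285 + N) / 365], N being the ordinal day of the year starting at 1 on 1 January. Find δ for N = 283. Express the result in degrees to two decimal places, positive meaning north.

360 × (285 + 283) / 365 = 560.219°; sin(560.219°) = -0.3456.
δ = 23.44 × -0.3456 = -8.101° ≈ -8.10°.

-8.10°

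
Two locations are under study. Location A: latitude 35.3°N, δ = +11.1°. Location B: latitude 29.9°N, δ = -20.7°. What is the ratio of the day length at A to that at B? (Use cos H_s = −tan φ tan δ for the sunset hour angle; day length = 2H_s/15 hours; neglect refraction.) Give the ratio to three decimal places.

A: H_s = arccos(−tan 35.3° · tan 11.1°) = 97.98°, so 2H_s/15 = 13.0640 h.
B: H_s = arccos(−tan 29.9° · tan -20.7°) = 77.45°, so 2H_s/15 = 10.3267 h.
Ratio A/B = 13.0640 / 10.3267 = 1.2651.

1.265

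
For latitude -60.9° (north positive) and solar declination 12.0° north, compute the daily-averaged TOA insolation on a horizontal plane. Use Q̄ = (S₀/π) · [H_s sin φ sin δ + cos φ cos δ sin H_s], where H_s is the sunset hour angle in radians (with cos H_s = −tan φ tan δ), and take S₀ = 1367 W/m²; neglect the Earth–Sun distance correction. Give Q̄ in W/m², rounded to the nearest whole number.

98 W/m²

−tan φ tan δ = −(-1.7966)(0.2126) = 0.3820; H_s = arccos(0.3820) = 67.54°. In radians, H_s = 1.1788.
H_s sin φ sin δ = 1.1788 × -0.8738 × 0.2079 = -0.2141.
cos φ cos δ sin H_s = 0.4863 × 0.9781 × 0.9241 = 0.4395.
Q̄ = (1367/π) × (-0.2141 + 0.4395) = 435.13 × 0.2254 = 98.08 W/m².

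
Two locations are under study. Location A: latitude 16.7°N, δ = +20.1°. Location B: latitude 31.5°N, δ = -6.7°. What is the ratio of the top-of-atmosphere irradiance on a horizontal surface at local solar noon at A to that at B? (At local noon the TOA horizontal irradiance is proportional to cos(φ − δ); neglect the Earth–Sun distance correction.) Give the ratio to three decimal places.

A: cos θ_z = cos(16.7° − (20.1°)) = 0.9982.
B: cos θ_z = cos(31.5° − (-6.7°)) = 0.7859.
Ratio A/B = 0.9982 / 0.7859 = 1.2701.

1.270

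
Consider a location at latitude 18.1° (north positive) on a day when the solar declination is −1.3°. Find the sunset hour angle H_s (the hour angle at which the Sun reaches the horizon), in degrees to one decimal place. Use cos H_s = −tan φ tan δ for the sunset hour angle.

−tan φ tan δ = −(0.3269)(-0.0227) = 0.0074; H_s = arccos(0.0074) = 89.58°.

89.6°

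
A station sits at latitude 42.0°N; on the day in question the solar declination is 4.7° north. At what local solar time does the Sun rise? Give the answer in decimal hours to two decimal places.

−tan φ tan δ = −(0.9004)(0.0822) = -0.0740; H_s = arccos(-0.0740) = 94.24°.
Sunrise is at 12 − H_s/15 = 12 − 6.283 = 5.717 h local solar time.

5.72 h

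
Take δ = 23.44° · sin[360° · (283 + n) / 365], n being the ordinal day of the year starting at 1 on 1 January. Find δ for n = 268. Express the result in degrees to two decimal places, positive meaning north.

360 × (283 + 268) / 365 = 543.452°; sin(543.452°) = -0.0602.
δ = 23.44 × -0.0602 = -1.411° ≈ -1.41°.

-1.41°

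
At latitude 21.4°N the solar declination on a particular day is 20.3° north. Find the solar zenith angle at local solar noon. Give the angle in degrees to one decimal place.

1.1°

At local solar noon the hour angle is zero, so the zenith angle is |φ − δ| = |21.4° − (20.3°)| = 1.1°.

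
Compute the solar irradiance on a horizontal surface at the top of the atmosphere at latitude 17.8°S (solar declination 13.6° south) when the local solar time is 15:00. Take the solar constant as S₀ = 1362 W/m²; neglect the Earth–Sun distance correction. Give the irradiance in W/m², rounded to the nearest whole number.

Hour angle H = 15° × (15 − 12) = 45.00°.
cos θ_z = sin(-17.8°) sin(-13.6°) + cos(-17.8°) cos(-13.6°) cos(45.00°) = 0.0719 + 0.6544 = 0.7263.
Top-of-atmosphere irradiance = S₀ cos θ_z = 1362 × 0.7263 = 989.22 W/m².

989 W/m²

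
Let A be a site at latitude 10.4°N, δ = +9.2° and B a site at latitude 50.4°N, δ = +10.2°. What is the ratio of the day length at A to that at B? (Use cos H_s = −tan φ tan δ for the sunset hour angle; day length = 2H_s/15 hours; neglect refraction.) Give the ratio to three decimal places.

0.894

A: H_s = arccos(−tan 10.4° · tan 9.2°) = 91.70°, so 2H_s/15 = 12.2267 h.
B: H_s = arccos(−tan 50.4° · tan 10.2°) = 102.56°, so 2H_s/15 = 13.6747 h.
Ratio A/B = 12.2267 / 13.6747 = 0.8941.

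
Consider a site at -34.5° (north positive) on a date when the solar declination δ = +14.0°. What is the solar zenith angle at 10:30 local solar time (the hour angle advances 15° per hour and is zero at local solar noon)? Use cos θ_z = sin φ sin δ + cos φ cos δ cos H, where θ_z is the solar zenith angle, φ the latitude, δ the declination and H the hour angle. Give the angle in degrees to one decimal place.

Hour angle H = 15° × (10.5 − 12) = -22.50°.
cos θ_z = sin φ sin δ + cos φ cos δ cos H = (-0.5664)(0.2419) + (0.8241)(0.9703)(0.9239) = 0.6018.
θ_z = arccos(0.6018) = 53.00°.

53.0°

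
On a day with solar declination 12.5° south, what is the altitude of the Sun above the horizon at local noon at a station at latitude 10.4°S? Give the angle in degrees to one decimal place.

87.9°

At local solar noon the hour angle is zero, so the elevation is 90° − |φ − δ| = 90° − |-10.4° − (-12.5°)| = 90° − 2.1° = 87.9°.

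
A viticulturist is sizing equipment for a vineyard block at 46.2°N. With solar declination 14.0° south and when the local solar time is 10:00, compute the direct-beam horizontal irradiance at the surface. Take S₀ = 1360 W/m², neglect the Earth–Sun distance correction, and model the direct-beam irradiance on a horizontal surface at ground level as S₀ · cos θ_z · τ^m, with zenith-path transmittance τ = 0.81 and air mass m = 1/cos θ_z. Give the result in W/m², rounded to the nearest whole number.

Hour angle H = 15° × (10 − 12) = -30.00°.
cos θ_z = sin(46.2°) sin(-14.0°) + cos(46.2°) cos(-14.0°) cos(-30.00°) = -0.1746 + 0.5816 = 0.4070.
Air mass m = 1/cos θ_z = 1/0.4070 = 2.457; τ^m = 0.81^2.457 = 0.5959.
Surface direct beam = 1360 × 0.4070 × 0.5959 = 329.84 W/m².

330 W/m²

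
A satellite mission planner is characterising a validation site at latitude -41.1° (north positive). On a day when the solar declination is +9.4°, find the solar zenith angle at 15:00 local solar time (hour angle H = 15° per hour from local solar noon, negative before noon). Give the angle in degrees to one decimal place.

65.3°

Hour angle H = 15° × (15 − 12) = 45.00°.
cos θ_z = sin φ sin δ + cos φ cos δ cos H = (-0.6574)(0.1633) + (0.7536)(0.9866)(0.7071) = 0.4184.
θ_z = arccos(0.4184) = 65.27°.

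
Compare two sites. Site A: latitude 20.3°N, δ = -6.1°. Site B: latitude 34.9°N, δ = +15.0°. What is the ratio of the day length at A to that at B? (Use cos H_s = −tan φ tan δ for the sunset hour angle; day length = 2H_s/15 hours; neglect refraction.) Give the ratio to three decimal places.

A: H_s = arccos(−tan 20.3° · tan -6.1°) = 87.73°, so 2H_s/15 = 11.6973 h.
B: H_s = arccos(−tan 34.9° · tan 15.0°) = 100.77°, so 2H_s/15 = 13.4360 h.
Ratio A/B = 11.6973 / 13.4360 = 0.8706.

0.871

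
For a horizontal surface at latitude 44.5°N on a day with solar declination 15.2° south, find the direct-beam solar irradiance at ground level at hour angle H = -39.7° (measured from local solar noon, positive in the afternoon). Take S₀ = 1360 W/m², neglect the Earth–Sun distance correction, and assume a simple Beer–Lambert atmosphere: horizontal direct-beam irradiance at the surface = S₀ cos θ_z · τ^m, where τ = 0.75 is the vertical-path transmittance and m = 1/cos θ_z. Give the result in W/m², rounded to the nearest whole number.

205 W/m²

cos θ_z = sin φ sin δ + cos φ cos δ cos H = (0.7009)(-0.2622) + (0.7133)(0.9650)(0.7694) = 0.3458.
Air mass m = 1/cos θ_z = 1/0.3458 = 2.892; τ^m = 0.75^2.892 = 0.4352.
Surface direct beam = 1360 × 0.3458 × 0.4352 = 204.67 W/m².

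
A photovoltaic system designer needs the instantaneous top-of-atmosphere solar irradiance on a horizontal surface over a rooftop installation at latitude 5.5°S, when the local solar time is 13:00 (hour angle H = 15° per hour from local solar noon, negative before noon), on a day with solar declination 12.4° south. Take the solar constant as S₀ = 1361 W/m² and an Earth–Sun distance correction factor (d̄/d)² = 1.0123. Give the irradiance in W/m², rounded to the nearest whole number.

1322 W/m²

Hour angle H = 15° × (13 − 12) = 15.00°.
cos θ_z = sin(-5.5°) sin(-12.4°) + cos(-5.5°) cos(-12.4°) cos(15.00°) = 0.0206 + 0.9390 = 0.9596.
Top-of-atmosphere irradiance = S₀ (d̄/d)² cos θ_z = 1361 × 1.0123 × 0.9596 = 1322.08 W/m².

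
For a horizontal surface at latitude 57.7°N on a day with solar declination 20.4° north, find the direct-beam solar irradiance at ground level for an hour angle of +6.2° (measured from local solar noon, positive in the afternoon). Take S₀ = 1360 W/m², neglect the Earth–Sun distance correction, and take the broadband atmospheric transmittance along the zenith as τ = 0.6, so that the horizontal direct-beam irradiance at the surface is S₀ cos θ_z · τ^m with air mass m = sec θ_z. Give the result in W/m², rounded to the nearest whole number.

566 W/m²

cos θ_z = sin(57.7°) sin(20.4°) + cos(57.7°) cos(20.4°) cos(6.20°) = 0.2946 + 0.4979 = 0.7925.
Air mass m = 1/cos θ_z = 1/0.7925 = 1.262; τ^m = 0.6^1.262 = 0.5248.
Surface direct beam = 1360 × 0.7925 × 0.5248 = 565.63 W/m².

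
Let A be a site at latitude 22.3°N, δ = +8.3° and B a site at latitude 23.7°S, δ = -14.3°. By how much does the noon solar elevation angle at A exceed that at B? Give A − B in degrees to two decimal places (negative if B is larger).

-4.60°

A: 90° − |22.3 − (8.3)| = 76.00°.
B: 90° − |-23.7 − (-14.3)| = 80.60°.
A − B = 76.00 − 80.60 = -4.60°.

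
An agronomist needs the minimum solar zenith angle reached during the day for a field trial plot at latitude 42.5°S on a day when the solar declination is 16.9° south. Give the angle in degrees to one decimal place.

At local solar noon the hour angle is zero, so the zenith angle is |φ − δ| = |-42.5° − (-16.9°)| = 25.6°.

25.6°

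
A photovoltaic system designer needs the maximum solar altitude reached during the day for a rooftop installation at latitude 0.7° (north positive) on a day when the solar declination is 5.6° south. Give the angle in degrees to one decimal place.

At local solar noon the hour angle is zero, so the elevation is 90° − |φ − δ| = 90° − |0.7° − (-5.6°)| = 90° − 6.3° = 83.7°.

83.7°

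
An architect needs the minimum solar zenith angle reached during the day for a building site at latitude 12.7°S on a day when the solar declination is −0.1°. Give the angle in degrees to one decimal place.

At local solar noon the hour angle is zero, so the zenith angle is |φ − δ| = |-12.7° − (-0.1°)| = 12.6°.

12.6°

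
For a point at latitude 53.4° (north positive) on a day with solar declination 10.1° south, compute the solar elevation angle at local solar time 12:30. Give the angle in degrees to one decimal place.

Hour angle H = 15° × (12.5 − 12) = 7.50°.
With φ = 53.4°, δ = -10.1°, H = 7.50°: sin φ sin δ = -0.1408, cos φ cos δ cos H = 0.5820, so cos θ_z = 0.4412.
θ_z = arccos(0.4412) = 63.82°, so the elevation is 90° − 63.82° = 26.18°.

26.2°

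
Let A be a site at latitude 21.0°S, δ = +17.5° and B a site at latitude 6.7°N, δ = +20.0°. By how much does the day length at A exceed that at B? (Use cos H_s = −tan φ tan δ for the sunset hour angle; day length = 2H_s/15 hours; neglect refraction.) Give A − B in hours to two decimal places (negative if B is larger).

-1.25 h

A: H_s = arccos(−tan -21.0° · tan 17.5°) = 83.05°, so 2H_s/15 = 11.0733 h.
B: H_s = arccos(−tan 6.7° · tan 20.0°) = 92.45°, so 2H_s/15 = 12.3267 h.
A − B = 11.0733 − 12.3267 = -1.2534 h.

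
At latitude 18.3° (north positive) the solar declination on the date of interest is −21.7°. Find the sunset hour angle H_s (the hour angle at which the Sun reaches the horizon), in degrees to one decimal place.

The sunset hour angle satisfies cos H_s = −tan φ tan δ = 0.1316, giving H_s = 82.44°.

82.4°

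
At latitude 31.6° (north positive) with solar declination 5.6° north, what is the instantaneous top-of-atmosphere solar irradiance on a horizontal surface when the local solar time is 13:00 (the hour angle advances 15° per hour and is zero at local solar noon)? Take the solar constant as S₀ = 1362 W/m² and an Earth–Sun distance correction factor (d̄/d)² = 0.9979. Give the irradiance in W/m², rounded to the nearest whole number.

1182 W/m²

Hour angle H = 15° × (13 − 12) = 15.00°.
cos θ_z = sin(31.6°) sin(5.6°) + cos(31.6°) cos(5.6°) cos(15.00°) = 0.0511 + 0.8188 = 0.8699.
Top-of-atmosphere irradiance = S₀ (d̄/d)² cos θ_z = 1362 × 0.9979 × 0.8699 = 1182.32 W/m².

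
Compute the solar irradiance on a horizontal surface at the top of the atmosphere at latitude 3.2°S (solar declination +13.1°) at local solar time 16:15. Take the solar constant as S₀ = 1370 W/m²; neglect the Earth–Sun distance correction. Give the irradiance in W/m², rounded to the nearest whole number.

572 W/m²

Hour angle H = 15° × (16.25 − 12) = 63.75°.
With φ = -3.2°, δ = 13.1°, H = 63.75°: sin φ sin δ = -0.0127, cos φ cos δ cos H = 0.4301, so cos θ_z = 0.4174.
Top-of-atmosphere irradiance = S₀ cos θ_z = 1370 × 0.4174 = 571.84 W/m².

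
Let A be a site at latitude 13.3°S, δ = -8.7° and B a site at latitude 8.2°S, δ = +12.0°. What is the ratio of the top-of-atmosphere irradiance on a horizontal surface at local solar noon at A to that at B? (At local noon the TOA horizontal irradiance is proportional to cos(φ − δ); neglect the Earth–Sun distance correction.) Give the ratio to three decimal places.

1.062

A: cos θ_z = cos(-13.3° − (-8.7°)) = 0.9968.
B: cos θ_z = cos(-8.2° − (12.0°)) = 0.9385.
Ratio A/B = 0.9968 / 0.9385 = 1.0621.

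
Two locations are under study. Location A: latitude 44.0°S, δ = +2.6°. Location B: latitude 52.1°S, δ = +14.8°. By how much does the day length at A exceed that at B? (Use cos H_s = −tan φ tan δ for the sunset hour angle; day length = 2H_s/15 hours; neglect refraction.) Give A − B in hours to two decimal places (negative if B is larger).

+2.31 h

A: H_s = arccos(−tan -44.0° · tan 2.6°) = 87.49°, so 2H_s/15 = 11.6653 h.
B: H_s = arccos(−tan -52.1° · tan 14.8°) = 70.16°, so 2H_s/15 = 9.3547 h.
A − B = 11.6653 − 9.3547 = 2.3106 h.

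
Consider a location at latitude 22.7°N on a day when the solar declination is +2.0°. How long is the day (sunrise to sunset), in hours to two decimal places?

−tan φ tan δ = −(0.4183)(0.0349) = -0.0146; H_s = arccos(-0.0146) = 90.84°.
Day length = 2 H_s / 15° h⁻¹ = 181.68° / 15 = 12.112 h.

12.11 hours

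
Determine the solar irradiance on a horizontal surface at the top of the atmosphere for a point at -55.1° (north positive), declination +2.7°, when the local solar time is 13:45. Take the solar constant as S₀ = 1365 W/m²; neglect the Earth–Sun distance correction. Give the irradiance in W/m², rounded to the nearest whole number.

Hour angle H = 15° × (13.75 − 12) = 26.25°.
With φ = -55.1°, δ = 2.7°, H = 26.25°: sin φ sin δ = -0.0386, cos φ cos δ cos H = 0.5126, so cos θ_z = 0.4740.
Top-of-atmosphere irradiance = S₀ cos θ_z = 1365 × 0.4740 = 647.01 W/m².

647 W/m²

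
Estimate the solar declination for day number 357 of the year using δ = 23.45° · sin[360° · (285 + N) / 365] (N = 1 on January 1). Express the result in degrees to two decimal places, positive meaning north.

-23.41°

360 × (285 + 357) / 365 = 633.205°; sin(633.205°) = -0.9984.
δ = 23.45 × -0.9984 = -23.412° ≈ -23.41°.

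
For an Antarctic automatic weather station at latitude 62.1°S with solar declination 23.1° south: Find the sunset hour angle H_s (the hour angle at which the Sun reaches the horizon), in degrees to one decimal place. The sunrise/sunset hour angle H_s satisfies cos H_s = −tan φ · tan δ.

143.7°

cos H_s = −tan(-62.1°) · tan(-23.1°) = -0.8056, so H_s = arccos(-0.8056) = 143.67°.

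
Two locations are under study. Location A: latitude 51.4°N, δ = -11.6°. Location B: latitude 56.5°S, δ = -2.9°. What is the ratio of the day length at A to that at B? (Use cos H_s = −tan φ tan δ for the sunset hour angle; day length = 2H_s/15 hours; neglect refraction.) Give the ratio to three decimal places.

0.796

A: H_s = arccos(−tan 51.4° · tan -11.6°) = 75.10°, so 2H_s/15 = 10.0133 h.
B: H_s = arccos(−tan -56.5° · tan -2.9°) = 94.39°, so 2H_s/15 = 12.5853 h.
Ratio A/B = 10.0133 / 12.5853 = 0.7956.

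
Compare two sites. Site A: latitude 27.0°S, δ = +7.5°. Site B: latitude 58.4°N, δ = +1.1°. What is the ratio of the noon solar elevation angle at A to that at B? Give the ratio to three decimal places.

A: 90° − |-27.0 − (7.5)| = 55.50°.
B: 90° − |58.4 − (1.1)| = 32.70°.
Ratio A/B = 55.5000 / 32.7000 = 1.6972.

1.697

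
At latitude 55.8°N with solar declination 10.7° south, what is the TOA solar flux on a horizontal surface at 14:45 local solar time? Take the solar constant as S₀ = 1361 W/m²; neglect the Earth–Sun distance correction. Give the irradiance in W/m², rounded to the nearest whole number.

Hour angle H = 15° × (14.75 − 12) = 41.25°.
cos θ_z = sin φ sin δ + cos φ cos δ cos H = (0.8271)(-0.1857) + (0.5621)(0.9826)(0.7518) = 0.2616.
Top-of-atmosphere irradiance = S₀ cos θ_z = 1361 × 0.2616 = 356.04 W/m².

356 W/m²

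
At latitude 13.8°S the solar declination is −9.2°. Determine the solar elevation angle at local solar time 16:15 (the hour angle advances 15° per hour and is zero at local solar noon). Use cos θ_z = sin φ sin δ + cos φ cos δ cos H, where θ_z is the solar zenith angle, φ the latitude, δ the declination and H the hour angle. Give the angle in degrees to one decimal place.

Hour angle H = 15° × (16.25 − 12) = 63.75°.
cos θ_z = sin(-13.8°) sin(-9.2°) + cos(-13.8°) cos(-9.2°) cos(63.75°) = 0.0381 + 0.4240 = 0.4621.
θ_z = arccos(0.4621) = 62.48°, so the elevation is 90° − 62.48° = 27.52°.

27.5°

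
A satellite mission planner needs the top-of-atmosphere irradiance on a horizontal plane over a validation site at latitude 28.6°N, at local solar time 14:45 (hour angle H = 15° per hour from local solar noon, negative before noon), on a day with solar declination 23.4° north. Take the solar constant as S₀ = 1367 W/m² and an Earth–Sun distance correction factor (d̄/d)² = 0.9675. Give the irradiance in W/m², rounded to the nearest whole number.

1053 W/m²

Hour angle H = 15° × (14.75 − 12) = 41.25°.
cos θ_z = sin φ sin δ + cos φ cos δ cos H = (0.4787)(0.3971) + (0.8780)(0.9178)(0.7518) = 0.7959.
Top-of-atmosphere irradiance = S₀ (d̄/d)² cos θ_z = 1367 × 0.9675 × 0.7959 = 1052.64 W/m².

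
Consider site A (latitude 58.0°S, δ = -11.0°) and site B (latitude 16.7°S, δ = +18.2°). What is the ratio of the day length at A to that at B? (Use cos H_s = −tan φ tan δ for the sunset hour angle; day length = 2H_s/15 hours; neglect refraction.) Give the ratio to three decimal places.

A: H_s = arccos(−tan -58.0° · tan -11.0°) = 108.12°, so 2H_s/15 = 14.4160 h.
B: H_s = arccos(−tan -16.7° · tan 18.2°) = 84.34°, so 2H_s/15 = 11.2453 h.
Ratio A/B = 14.4160 / 11.2453 = 1.2820.

1.282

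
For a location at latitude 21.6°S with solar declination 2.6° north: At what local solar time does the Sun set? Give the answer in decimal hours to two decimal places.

17.93 h

cos H_s = −tan(-21.6°) · tan(2.6°) = 0.0180, so H_s = arccos(0.0180) = 88.97°.
Sunset is at 12 + H_s/15 = 12 + 5.931 = 17.931 h local solar time.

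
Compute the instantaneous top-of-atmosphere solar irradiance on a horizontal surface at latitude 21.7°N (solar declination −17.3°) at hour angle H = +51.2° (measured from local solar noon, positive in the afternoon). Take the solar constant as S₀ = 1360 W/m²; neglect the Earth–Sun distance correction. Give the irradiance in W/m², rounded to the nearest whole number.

cos θ_z = sin φ sin δ + cos φ cos δ cos H = (0.3697)(-0.2974) + (0.9291)(0.9548)(0.6266) = 0.4459.
Top-of-atmosphere irradiance = S₀ cos θ_z = 1360 × 0.4459 = 606.42 W/m².

606 W/m²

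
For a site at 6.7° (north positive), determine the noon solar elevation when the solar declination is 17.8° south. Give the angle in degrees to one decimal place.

At local solar noon the hour angle is zero, so the elevation is 90° − |φ − δ| = 90° − |6.7° − (-17.8°)| = 90° − 24.5° = 65.5°.

65.5°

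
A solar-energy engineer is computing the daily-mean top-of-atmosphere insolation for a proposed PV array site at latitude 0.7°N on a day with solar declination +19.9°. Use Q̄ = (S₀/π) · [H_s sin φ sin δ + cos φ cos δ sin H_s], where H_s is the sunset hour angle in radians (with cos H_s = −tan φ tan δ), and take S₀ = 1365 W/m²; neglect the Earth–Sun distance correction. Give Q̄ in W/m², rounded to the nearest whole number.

cos H_s = −tan(0.7°) · tan(19.9°) = -0.0044, so H_s = arccos(-0.0044) = 90.25°. In radians, H_s = 1.5752.
H_s sin φ sin δ = 1.5752 × 0.0122 × 0.3404 = 0.0065.
cos φ cos δ sin H_s = 0.9999 × 0.9403 × 1.0000 = 0.9402.
Q̄ = (1365/π) × (0.0065 + 0.9402) = 434.49 × 0.9467 = 411.33 W/m².

411 W/m²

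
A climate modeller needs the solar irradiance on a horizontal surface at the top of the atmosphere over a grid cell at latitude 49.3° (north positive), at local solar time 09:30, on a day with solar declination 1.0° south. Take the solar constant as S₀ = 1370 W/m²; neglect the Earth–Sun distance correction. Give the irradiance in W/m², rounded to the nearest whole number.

Hour angle H = 15° × (9.5 − 12) = -37.50°.
cos θ_z = sin(49.3°) sin(-1.0°) + cos(49.3°) cos(-1.0°) cos(-37.50°) = -0.0132 + 0.5173 = 0.5041.
Top-of-atmosphere irradiance = S₀ cos θ_z = 1370 × 0.5041 = 690.62 W/m².

691 W/m²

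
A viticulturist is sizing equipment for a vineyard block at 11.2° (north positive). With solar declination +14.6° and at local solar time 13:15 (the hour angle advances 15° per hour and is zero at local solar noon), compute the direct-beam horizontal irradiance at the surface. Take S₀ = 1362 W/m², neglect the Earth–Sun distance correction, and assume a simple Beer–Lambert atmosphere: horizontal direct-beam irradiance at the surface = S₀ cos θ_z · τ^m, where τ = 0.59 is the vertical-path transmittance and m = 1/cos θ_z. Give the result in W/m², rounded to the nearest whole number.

740 W/m²

Hour angle H = 15° × (13.25 − 12) = 18.75°.
With φ = 11.2°, δ = 14.6°, H = 18.75°: sin φ sin δ = 0.0490, cos φ cos δ cos H = 0.8989, so cos θ_z = 0.9479.
Air mass m = 1/cos θ_z = 1/0.9479 = 1.055; τ^m = 0.59^1.055 = 0.5731.
Surface direct beam = 1362 × 0.9479 × 0.5731 = 739.89 W/m².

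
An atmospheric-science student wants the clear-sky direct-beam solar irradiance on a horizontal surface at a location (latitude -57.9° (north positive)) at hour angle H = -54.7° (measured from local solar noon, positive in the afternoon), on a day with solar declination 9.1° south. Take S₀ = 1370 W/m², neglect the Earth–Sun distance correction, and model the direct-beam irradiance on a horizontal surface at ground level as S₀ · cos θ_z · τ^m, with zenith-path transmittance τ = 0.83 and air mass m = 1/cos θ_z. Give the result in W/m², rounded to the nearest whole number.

cos θ_z = sin(-57.9°) sin(-9.1°) + cos(-57.9°) cos(-9.1°) cos(-54.70°) = 0.1340 + 0.3032 = 0.4372.
Air mass m = 1/cos θ_z = 1/0.4372 = 2.287; τ^m = 0.83^2.287 = 0.6530.
Surface direct beam = 1370 × 0.4372 × 0.6530 = 391.12 W/m².

391 W/m²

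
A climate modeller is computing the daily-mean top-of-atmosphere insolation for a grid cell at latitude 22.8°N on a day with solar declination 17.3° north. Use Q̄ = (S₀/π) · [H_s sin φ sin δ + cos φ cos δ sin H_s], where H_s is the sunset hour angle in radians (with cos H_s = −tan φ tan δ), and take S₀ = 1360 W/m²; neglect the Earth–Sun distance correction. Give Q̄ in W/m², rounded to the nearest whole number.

463 W/m²

cos H_s = −tan(22.8°) · tan(17.3°) = -0.1309, so H_s = arccos(-0.1309) = 97.52°. In radians, H_s = 1.7020.
H_s sin φ sin δ = 1.7020 × 0.3875 × 0.2974 = 0.1961.
cos φ cos δ sin H_s = 0.9219 × 0.9548 × 0.9914 = 0.8727.
Q̄ = (1360/π) × (0.1961 + 0.8727) = 432.90 × 1.0688 = 462.68 W/m².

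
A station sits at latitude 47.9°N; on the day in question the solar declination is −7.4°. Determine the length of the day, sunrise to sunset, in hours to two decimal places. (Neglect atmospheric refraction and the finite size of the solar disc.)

cos H_s = −tan(47.9°) · tan(-7.4°) = 0.1437, so H_s = arccos(0.1437) = 81.74°.
Day length = 2 H_s / 15° h⁻¹ = 163.48° / 15 = 10.899 h.

10.90 hours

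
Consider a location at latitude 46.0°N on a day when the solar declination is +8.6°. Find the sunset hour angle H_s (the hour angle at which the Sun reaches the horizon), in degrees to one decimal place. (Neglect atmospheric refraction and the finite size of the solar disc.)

99.0°

The sunset hour angle satisfies cos H_s = −tan φ tan δ = -0.1566, giving H_s = 99.01°.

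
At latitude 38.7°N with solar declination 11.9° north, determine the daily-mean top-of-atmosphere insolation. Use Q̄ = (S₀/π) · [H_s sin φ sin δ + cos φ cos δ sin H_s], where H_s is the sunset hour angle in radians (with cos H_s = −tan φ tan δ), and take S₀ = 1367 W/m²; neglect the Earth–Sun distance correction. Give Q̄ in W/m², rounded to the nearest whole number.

The sunset hour angle satisfies cos H_s = −tan φ tan δ = -0.1688, giving H_s = 99.72°. In radians, H_s = 1.7404.
H_s sin φ sin δ = 1.7404 × 0.6252 × 0.2062 = 0.2244.
cos φ cos δ sin H_s = 0.7804 × 0.9785 × 0.9857 = 0.7527.
Q̄ = (1367/π) × (0.2244 + 0.7527) = 435.13 × 0.9771 = 425.17 W/m².

425 W/m²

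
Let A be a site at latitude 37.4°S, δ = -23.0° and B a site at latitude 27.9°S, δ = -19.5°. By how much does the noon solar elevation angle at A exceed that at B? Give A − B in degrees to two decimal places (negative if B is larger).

-6.00°

A: 90° − |-37.4 − (-23.0)| = 75.60°.
B: 90° − |-27.9 − (-19.5)| = 81.60°.
A − B = 75.60 − 81.60 = -6.00°.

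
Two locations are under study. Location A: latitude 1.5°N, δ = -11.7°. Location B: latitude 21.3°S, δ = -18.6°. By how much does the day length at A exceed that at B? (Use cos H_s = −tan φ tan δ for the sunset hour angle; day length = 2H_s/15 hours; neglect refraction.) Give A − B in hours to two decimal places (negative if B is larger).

-1.05 h

A: H_s = arccos(−tan 1.5° · tan -11.7°) = 89.69°, so 2H_s/15 = 11.9587 h.
B: H_s = arccos(−tan -21.3° · tan -18.6°) = 97.54°, so 2H_s/15 = 13.0053 h.
A − B = 11.9587 − 13.0053 = -1.0466 h.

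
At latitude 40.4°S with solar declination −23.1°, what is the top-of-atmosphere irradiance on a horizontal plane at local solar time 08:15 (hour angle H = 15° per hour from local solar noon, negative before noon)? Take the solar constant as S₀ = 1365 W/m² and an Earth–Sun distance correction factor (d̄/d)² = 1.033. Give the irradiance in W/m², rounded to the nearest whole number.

Hour angle H = 15° × (8.25 − 12) = -56.25°.
cos θ_z = sin(-40.4°) sin(-23.1°) + cos(-40.4°) cos(-23.1°) cos(-56.25°) = 0.2543 + 0.3892 = 0.6435.
Top-of-atmosphere irradiance = S₀ (d̄/d)² cos θ_z = 1365 × 1.033 × 0.6435 = 907.36 W/m².

907 W/m²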